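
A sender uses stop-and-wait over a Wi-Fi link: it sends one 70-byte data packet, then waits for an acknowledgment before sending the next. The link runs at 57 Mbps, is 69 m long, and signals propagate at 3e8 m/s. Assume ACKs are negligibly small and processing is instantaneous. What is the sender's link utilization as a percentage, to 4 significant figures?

95.53 %

t_tx = L/R = 560/57000000 = 9.82456e-06 s.
t_prop = 69/300000000 = 2.3e-07 s; RTT = 4.6e-07 s.
Cycle = t_tx + RTT = 1.02846e-05 s.
Utilization = t_tx / cycle = 9.82456e-06/1.02846e-05 = 95.53 %.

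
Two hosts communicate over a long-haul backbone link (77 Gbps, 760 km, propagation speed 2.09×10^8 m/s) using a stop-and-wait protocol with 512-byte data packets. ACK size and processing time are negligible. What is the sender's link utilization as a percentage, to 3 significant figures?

0.000731 %

t_tx = L/R = 4096/77000000000 = 5.31948e-08 s.
t_prop = 760000/209000000 = 0.00363636 s; RTT = 0.00727273 s.
Cycle = t_tx + RTT = 0.00727278 s.
Utilization = t_tx / cycle = 5.31948e-08/0.00727278 = 0.000731 %.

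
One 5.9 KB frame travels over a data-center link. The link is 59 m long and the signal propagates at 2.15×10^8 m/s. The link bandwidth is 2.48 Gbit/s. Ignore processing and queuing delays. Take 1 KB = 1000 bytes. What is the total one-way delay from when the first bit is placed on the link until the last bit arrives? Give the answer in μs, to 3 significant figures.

L = 47200 bits.
Transmission delay = L/R = 47200 / 2480000000 = 19.0323 μs.
Propagation delay = d/s = 59 m / 215000000 m/s = 0.274419 μs.
Total = 19.3 μs.

19.3 μs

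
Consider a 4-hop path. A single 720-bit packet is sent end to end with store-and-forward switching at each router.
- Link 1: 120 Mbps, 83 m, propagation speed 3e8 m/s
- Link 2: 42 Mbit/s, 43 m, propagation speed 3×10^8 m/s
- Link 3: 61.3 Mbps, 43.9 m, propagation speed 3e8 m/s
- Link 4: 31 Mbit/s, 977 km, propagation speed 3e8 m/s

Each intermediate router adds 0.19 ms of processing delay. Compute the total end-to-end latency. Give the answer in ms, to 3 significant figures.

3.89 ms

Transmission delays (L/R per hop): 0.006, 0.0171429, 0.0117455, 0.0232258 ms; sum = 0.0581142 ms.
Propagation delays (d/s per hop): 0.000276667, 0.000143333, 0.000146333, 3.25667 ms; sum = 3.25723 ms.
Processing at 3 router(s): 3 × 0.19 ms = 0.57 ms.
End-to-end = 3.89 ms.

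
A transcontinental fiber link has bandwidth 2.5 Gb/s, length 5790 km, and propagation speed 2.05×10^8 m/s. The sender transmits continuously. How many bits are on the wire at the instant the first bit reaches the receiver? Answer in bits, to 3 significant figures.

Propagation delay = 5790000 / 2.05e+08 = 0.0282439 s.
BDP = R × t_prop = 2500000000 × 0.0282439 = 70609800 bits.

70600000 bits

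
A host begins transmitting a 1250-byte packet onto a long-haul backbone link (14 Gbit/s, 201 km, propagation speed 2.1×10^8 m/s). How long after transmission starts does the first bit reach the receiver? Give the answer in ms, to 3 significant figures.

First bit experiences only propagation delay: d/s = 201000/210000000 = 0.957 ms.

0.957 ms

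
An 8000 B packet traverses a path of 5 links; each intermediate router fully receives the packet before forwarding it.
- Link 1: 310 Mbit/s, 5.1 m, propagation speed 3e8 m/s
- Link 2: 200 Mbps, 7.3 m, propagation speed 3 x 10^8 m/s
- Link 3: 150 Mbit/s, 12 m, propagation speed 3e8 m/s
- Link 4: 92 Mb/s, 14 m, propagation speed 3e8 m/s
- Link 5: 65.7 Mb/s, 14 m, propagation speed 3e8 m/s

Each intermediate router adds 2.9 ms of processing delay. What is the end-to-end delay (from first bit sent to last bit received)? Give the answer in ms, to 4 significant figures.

14.22 ms

L = 8000 × 8 = 64000 bits.
Transmission delays (L/R per hop): 0.206452, 0.32, 0.426667, 0.695652, 0.974125 ms; sum = 2.6229 ms.
Propagation delays (d/s per hop): 1.7e-05, 2.43333e-05, 4e-05, 4.66667e-05, 4.66667e-05 ms; sum = 0.000174667 ms.
Processing at 4 router(s): 4 × 2.9 ms = 11.6 ms.
End-to-end = 14.22 ms.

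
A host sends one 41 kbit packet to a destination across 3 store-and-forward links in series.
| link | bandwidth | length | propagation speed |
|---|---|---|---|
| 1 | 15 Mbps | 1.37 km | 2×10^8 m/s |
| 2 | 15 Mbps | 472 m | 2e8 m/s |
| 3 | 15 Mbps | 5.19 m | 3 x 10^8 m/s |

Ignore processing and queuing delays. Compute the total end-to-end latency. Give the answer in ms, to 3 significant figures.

L = 41000 bits.
Transmission delay per hop = L/R = 41000/15000000 = 2.73333 ms; 3 hops → 8.2 ms.
Propagation delays (d/s per hop): 0.00685, 0.00236, 1.73e-05 ms; sum = 0.0092273 ms.
End-to-end = 8.21 ms.

8.21 ms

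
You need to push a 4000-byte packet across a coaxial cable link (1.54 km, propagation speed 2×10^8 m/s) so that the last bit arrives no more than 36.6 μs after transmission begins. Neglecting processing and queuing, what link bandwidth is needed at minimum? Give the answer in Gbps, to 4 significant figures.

L = 32000 bits.
Propagation delay = 1540 / 200000000 = 7.7 μs.
Transmission budget = 36.6 − 7.7 = 28.9 μs.
R ≥ L / t_tx = 32000 bits / 2.89e-05 s = 1.107 Gbps.

1.107 Gbps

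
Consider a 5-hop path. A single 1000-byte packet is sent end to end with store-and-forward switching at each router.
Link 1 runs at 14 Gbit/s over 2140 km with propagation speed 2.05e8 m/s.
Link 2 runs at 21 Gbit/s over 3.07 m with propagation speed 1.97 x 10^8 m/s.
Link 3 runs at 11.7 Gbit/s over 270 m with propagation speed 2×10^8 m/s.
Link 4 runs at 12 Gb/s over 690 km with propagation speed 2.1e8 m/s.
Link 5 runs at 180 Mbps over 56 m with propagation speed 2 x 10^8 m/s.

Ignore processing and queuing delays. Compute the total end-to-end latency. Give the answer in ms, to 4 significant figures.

L = 1000 × 8 = 8000 bits.
Transmission delays (L/R per hop): 0.000571429, 0.000380952, 0.000683761, 0.000666667, 0.0444444 ms; sum = 0.0467473 ms.
Propagation delays (d/s per hop): 10.439, 1.55838e-05, 0.00135, 3.28571, 0.00028 ms; sum = 13.7264 ms.
End-to-end = 13.77 ms.

13.77 ms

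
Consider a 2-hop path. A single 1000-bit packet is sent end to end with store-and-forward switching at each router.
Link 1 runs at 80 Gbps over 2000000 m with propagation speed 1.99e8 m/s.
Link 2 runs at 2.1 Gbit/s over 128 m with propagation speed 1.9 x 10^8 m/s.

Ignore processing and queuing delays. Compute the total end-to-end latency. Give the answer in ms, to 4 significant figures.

10.05 ms

Transmission delays (L/R per hop): 1.25e-05, 0.00047619 ms; sum = 0.00048869 ms.
Propagation delays (d/s per hop): 10.0503, 0.000673684 ms; sum = 10.0509 ms.
End-to-end = 10.05 ms.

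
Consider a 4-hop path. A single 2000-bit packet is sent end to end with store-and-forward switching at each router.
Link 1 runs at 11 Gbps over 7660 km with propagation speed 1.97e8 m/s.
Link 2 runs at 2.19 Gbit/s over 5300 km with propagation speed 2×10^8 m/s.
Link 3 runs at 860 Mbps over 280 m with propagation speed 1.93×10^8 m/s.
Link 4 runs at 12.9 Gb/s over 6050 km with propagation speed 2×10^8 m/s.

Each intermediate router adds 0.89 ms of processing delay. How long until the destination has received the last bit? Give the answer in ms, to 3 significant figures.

Transmission delays (L/R per hop): 0.000181818, 0.000913242, 0.00232558, 0.000155039 ms; sum = 0.00357568 ms.
Propagation delays (d/s per hop): 38.8832, 26.5, 0.00145078, 30.25 ms; sum = 95.6347 ms.
Processing at 3 router(s): 3 × 0.89 ms = 2.67 ms.
End-to-end = 98.3 ms.

98.3 ms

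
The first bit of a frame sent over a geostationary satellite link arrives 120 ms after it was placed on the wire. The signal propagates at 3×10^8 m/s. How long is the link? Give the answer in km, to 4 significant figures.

d = s × t_prop = 300000000 × 0.12 = 36000 km.

36000 km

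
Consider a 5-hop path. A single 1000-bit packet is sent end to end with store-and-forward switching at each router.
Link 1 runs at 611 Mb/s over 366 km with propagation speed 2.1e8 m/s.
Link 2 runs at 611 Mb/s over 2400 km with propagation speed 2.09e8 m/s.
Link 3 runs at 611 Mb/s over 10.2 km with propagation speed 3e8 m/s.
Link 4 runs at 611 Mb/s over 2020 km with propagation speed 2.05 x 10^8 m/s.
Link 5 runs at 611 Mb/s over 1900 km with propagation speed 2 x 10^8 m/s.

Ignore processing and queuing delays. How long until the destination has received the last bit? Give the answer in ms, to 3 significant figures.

Transmission delay per hop = L/R = 1000/611000000 = 0.00163666 ms; 5 hops → 0.00818331 ms.
Propagation delays (d/s per hop): 1.74286, 11.4833, 0.034, 9.85366, 9.5 ms; sum = 32.6138 ms.
End-to-end = 32.6 ms.

32.6 ms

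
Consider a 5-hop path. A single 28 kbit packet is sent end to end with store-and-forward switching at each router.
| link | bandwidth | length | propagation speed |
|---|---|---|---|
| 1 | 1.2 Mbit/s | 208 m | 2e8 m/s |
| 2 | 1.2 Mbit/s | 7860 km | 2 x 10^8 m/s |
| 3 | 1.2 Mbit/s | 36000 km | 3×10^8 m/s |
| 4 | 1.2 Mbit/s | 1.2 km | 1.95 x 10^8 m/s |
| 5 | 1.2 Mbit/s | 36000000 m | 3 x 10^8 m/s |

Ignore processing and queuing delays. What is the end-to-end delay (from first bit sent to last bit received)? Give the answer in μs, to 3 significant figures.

396000 μs

L = 28000 bits.
Transmission delay per hop = L/R = 28000/1200000 = 23333.3 μs; 5 hops → 116667 μs.
Propagation delays (d/s per hop): 1.04, 39300, 120000, 6.15385, 120000 μs; sum = 279307 μs.
End-to-end = 396000 μs.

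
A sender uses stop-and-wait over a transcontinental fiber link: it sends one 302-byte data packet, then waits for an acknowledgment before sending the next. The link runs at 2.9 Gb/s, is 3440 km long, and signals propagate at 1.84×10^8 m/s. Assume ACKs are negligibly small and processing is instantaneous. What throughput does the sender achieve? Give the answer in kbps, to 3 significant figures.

t_tx = L/R = 2416/2900000000 = 8.33103e-07 s.
t_prop = 3440000/184000000 = 0.0186957 s; RTT = 0.0373913 s.
Cycle = t_tx + RTT = 0.0373921 s.
Throughput = L / cycle = 2416 / 0.0373921 = 64.6 kbps.

64.6 kbps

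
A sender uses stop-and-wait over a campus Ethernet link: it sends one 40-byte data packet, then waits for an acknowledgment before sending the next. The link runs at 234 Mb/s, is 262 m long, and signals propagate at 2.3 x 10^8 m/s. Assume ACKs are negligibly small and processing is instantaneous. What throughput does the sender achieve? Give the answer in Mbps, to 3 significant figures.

87.8 Mbps

t_tx = L/R = 320/234000000 = 1.36752e-06 s.
t_prop = 262/2.3e+08 = 1.13913e-06 s; RTT = 2.27826e-06 s.
Cycle = t_tx + RTT = 3.64578e-06 s.
Throughput = L / cycle = 320 / 3.64578e-06 = 87.8 Mbps.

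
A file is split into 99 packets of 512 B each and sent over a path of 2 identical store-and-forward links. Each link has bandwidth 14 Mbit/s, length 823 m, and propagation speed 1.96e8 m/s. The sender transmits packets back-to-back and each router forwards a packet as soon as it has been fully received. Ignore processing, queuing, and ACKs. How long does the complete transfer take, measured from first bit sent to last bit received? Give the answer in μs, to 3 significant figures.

Per-hop transmission t_tx = L/R = 4096/14000000 = 292.571 μs.
Per-hop propagation t_prop = 823/196000000 = 4.19898 μs.
Pipeline fill: first packet needs 2·t_tx to clear all hops; remaining 98 packets each add one t_tx.
Total = (2+99-1)·t_tx + 2·t_prop = 100·292.571 + 2·4.19898 = 29300 μs.

29300 μs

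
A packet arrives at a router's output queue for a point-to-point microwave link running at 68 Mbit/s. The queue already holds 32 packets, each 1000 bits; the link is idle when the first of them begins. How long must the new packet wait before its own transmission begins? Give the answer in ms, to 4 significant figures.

0.4706 ms

Each queued packet: L/R = 1000/68000000 = 0.0147059 ms.
32 queued → 0.470588 ms.
Queuing delay = 0.4706 ms.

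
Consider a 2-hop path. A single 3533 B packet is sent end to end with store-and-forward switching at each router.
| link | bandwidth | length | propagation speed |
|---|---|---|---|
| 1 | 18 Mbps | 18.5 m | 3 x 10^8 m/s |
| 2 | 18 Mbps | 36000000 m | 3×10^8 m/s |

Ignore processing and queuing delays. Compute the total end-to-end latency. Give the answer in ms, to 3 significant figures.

123 ms

L = 3533 × 8 = 28264 bits.
Transmission delay per hop = L/R = 28264/18000000 = 1.57022 ms; 2 hops → 3.14044 ms.
Propagation delays (d/s per hop): 6.16667e-05, 120 ms; sum = 120 ms.
End-to-end = 123 ms.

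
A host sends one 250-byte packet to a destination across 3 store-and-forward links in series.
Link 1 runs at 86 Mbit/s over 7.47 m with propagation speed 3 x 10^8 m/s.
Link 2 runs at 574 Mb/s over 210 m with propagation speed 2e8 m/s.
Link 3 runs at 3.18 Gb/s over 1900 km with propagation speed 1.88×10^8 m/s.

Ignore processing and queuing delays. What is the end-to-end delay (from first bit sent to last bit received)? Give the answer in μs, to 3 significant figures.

L = 250 × 8 = 2000 bits.
Transmission delays (L/R per hop): 23.2558, 3.48432, 0.628931 μs; sum = 27.3691 μs.
Propagation delays (d/s per hop): 0.0249, 1.05, 10106.4 μs; sum = 10107.5 μs.
End-to-end = 10100 μs.

10100 μs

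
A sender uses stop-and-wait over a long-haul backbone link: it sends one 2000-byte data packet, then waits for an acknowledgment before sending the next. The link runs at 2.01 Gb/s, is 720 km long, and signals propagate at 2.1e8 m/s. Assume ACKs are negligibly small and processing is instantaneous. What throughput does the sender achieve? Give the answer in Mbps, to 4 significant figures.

t_tx = L/R = 16000/2.01e+09 = 7.9602e-06 s.
t_prop = 720000/210000000 = 0.00342857 s; RTT = 0.00685714 s.
Cycle = t_tx + RTT = 0.0068651 s.
Throughput = L / cycle = 16000 / 0.0068651 = 2.331 Mbps.

2.331 Mbps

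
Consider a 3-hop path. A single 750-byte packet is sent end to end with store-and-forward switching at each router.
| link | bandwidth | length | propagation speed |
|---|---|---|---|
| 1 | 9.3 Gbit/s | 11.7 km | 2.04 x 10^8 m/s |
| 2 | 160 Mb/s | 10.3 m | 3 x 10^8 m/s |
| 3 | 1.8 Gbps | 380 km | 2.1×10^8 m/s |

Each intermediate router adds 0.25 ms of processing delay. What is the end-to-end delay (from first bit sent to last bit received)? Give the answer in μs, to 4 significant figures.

L = 750 × 8 = 6000 bits.
Transmission delays (L/R per hop): 0.645161, 37.5, 3.33333 μs; sum = 41.4785 μs.
Propagation delays (d/s per hop): 57.3529, 0.0343333, 1809.52 μs; sum = 1866.91 μs.
Processing at 2 router(s): 2 × 0.25 ms = 500 μs.
End-to-end = 2408 μs.

2408 μs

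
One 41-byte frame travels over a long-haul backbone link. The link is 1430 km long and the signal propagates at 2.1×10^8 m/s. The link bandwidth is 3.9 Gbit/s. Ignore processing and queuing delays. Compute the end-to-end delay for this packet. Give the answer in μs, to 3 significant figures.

6810 μs

L = 41 × 8 = 328 bits.
Transmission delay = L/R = 328 / 3900000000 = 0.0841026 μs.
Propagation delay = d/s = 1430000 m / 210000000 m/s = 6809.52 μs.
Total = 6810 μs.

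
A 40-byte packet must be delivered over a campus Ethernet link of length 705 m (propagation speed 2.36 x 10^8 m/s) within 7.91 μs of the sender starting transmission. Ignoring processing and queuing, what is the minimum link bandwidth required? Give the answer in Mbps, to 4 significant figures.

65.00 Mbps

L = 320 bits.
Propagation delay = 705 / 236000000 = 2.98729 μs.
Transmission budget = 7.91 − 2.98729 = 4.92271 μs.
R ≥ L / t_tx = 320 bits / 4.92271e-06 s = 65.00 Mbps.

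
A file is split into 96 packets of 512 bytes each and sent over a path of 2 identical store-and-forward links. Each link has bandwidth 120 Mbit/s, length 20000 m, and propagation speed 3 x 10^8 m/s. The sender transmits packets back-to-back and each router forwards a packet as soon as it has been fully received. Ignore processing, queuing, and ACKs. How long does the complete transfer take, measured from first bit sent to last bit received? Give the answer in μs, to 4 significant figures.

Per-hop transmission t_tx = L/R = 4096/120000000 = 34.1333 μs.
Per-hop propagation t_prop = 20000/300000000 = 66.6667 μs.
Pipeline fill: first packet needs 2·t_tx to clear all hops; remaining 95 packets each add one t_tx.
Total = (2+96-1)·t_tx + 2·t_prop = 97·34.1333 + 2·66.6667 = 3444 μs.

3444 μs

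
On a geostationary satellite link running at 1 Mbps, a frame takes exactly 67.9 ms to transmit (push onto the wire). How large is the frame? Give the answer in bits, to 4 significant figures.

67900 bits

L = R × t_tx = 1000000 b/s × 0.0679 s = 67900 bits.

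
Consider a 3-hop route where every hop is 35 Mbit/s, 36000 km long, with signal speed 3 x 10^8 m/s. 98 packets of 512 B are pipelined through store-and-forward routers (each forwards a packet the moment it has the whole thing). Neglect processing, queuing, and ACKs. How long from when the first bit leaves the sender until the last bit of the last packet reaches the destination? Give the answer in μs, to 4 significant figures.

Per-hop transmission t_tx = L/R = 4096/35000000 = 117.029 μs.
Per-hop propagation t_prop = 36000000/300000000 = 120000 μs.
Pipeline fill: first packet needs 3·t_tx to clear all hops; remaining 97 packets each add one t_tx.
Total = (3+98-1)·t_tx + 3·t_prop = 100·117.029 + 3·120000 = 371700 μs.

371700 μs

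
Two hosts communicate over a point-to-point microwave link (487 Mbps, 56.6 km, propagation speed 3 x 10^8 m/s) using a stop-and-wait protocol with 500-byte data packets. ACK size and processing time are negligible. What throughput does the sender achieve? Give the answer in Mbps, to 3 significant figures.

10.4 Mbps

t_tx = L/R = 4000/487000000 = 8.21355e-06 s.
t_prop = 56600/300000000 = 0.000188667 s; RTT = 0.000377333 s.
Cycle = t_tx + RTT = 0.000385547 s.
Throughput = L / cycle = 4000 / 0.000385547 = 10.4 Mbps.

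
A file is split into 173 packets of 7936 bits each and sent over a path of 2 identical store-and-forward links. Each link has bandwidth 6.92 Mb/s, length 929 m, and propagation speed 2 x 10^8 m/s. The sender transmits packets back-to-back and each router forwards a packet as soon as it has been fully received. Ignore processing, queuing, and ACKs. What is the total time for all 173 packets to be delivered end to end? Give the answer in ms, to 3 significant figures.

Per-hop transmission t_tx = L/R = 7936/6920000 = 1.14682 ms.
Per-hop propagation t_prop = 929/200000000 = 0.004645 ms.
Pipeline fill: first packet needs 2·t_tx to clear all hops; remaining 172 packets each add one t_tx.
Total = (2+173-1)·t_tx + 2·t_prop = 174·1.14682 + 2·0.004645 = 200 ms.

200 ms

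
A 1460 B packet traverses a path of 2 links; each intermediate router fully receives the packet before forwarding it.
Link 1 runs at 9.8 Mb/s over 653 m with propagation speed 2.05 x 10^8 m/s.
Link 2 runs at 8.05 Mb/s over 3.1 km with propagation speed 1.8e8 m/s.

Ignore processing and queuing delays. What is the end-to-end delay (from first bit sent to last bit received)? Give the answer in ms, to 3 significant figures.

L = 1460 × 8 = 11680 bits.
Transmission delays (L/R per hop): 1.19184, 1.45093 ms; sum = 2.64277 ms.
Propagation delays (d/s per hop): 0.00318537, 0.0172222 ms; sum = 0.0204076 ms.
End-to-end = 2.66 ms.

2.66 ms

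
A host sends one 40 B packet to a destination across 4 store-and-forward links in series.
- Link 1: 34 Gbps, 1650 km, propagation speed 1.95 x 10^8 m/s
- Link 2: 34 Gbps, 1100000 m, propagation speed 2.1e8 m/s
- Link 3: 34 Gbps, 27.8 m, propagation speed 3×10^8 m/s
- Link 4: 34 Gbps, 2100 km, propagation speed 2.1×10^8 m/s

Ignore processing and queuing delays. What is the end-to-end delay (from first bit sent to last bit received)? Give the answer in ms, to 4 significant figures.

23.70 ms

L = 40 × 8 = 320 bits.
Transmission delay per hop = L/R = 320/34000000000 = 9.41176e-06 ms; 4 hops → 3.76471e-05 ms.
Propagation delays (d/s per hop): 8.46154, 5.2381, 9.26667e-05, 10 ms; sum = 23.6997 ms.
End-to-end = 23.70 ms.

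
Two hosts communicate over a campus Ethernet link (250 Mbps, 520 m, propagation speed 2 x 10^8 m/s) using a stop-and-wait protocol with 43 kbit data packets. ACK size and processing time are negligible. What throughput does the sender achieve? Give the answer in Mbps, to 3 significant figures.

243 Mbps

t_tx = L/R = 43000/250000000 = 0.000172 s.
t_prop = 520/200000000 = 2.6e-06 s; RTT = 5.2e-06 s.
Cycle = t_tx + RTT = 0.0001772 s.
Throughput = L / cycle = 43000 / 0.0001772 = 243 Mbps.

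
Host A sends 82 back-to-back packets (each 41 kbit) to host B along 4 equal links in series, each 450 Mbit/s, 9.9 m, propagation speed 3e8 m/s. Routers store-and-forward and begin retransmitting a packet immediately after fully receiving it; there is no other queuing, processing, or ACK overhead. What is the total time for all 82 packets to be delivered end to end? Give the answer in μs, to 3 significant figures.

Per-hop transmission t_tx = L/R = 41000/450000000 = 91.1111 μs.
Per-hop propagation t_prop = 9.9/300000000 = 0.033 μs.
Pipeline fill: first packet needs 4·t_tx to clear all hops; remaining 81 packets each add one t_tx.
Total = (4+82-1)·t_tx + 4·t_prop = 85·91.1111 + 4·0.033 = 7740 μs.

7740 μs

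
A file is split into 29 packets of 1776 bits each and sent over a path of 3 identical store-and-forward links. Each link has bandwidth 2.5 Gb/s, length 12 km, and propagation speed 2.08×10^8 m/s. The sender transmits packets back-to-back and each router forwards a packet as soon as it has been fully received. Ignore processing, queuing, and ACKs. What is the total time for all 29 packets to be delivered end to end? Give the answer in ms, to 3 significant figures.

Per-hop transmission t_tx = L/R = 1776/2500000000 = 0.0007104 ms.
Per-hop propagation t_prop = 12000/208000000 = 0.0576923 ms.
Pipeline fill: first packet needs 3·t_tx to clear all hops; remaining 28 packets each add one t_tx.
Total = (3+29-1)·t_tx + 3·t_prop = 31·0.0007104 + 3·0.0576923 = 0.195 ms.

0.195 ms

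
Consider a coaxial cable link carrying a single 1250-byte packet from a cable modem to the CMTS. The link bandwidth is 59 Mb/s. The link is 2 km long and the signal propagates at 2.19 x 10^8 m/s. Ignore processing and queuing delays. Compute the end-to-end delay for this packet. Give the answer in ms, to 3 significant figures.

L = 1250 × 8 = 10000 bits.
Transmission delay = L/R = 10000 / 59000000 = 0.169492 ms.
Propagation delay = d/s = 2000 m / 219000000 m/s = 0.00913242 ms.
Total = 0.179 ms.

0.179 ms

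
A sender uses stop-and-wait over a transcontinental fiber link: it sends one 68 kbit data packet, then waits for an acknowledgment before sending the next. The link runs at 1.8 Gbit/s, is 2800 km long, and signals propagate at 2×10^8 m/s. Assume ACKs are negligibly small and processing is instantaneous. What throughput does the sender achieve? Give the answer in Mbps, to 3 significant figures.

t_tx = L/R = 68000/1800000000 = 3.77778e-05 s.
t_prop = 2800000/200000000 = 0.014 s; RTT = 0.028 s.
Cycle = t_tx + RTT = 0.0280378 s.
Throughput = L / cycle = 68000 / 0.0280378 = 2.43 Mbps.

2.43 Mbps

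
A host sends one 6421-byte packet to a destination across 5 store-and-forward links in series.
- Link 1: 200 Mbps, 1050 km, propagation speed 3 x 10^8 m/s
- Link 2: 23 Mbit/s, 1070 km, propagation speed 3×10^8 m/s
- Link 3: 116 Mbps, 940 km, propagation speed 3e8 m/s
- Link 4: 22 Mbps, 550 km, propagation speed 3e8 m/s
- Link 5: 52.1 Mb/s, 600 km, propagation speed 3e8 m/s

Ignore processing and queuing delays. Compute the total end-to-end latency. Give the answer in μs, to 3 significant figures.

20300 μs

L = 6421 × 8 = 51368 bits.
Transmission delays (L/R per hop): 256.84, 2233.39, 442.828, 2334.91, 985.95 μs; sum = 6253.92 μs.
Propagation delays (d/s per hop): 3500, 3566.67, 3133.33, 1833.33, 2000 μs; sum = 14033.3 μs.
End-to-end = 20300 μs.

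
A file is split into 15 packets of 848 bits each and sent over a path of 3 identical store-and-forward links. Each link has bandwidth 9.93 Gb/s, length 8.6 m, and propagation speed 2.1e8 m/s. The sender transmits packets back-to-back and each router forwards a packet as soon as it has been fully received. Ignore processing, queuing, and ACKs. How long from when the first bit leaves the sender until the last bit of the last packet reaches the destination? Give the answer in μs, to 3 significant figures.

Per-hop transmission t_tx = L/R = 848/9930000000 = 0.0853978 μs.
Per-hop propagation t_prop = 8.6/210000000 = 0.0409524 μs.
Pipeline fill: first packet needs 3·t_tx to clear all hops; remaining 14 packets each add one t_tx.
Total = (3+15-1)·t_tx + 3·t_prop = 17·0.0853978 + 3·0.0409524 = 1.57 μs.

1.57 μs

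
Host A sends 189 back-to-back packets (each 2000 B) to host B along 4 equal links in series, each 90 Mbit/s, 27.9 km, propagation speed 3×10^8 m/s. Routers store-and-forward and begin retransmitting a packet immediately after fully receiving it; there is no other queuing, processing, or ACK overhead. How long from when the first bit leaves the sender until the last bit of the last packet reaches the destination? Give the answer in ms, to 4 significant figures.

34.51 ms

Per-hop transmission t_tx = L/R = 16000/90000000 = 0.177778 ms.
Per-hop propagation t_prop = 27900/300000000 = 0.093 ms.
Pipeline fill: first packet needs 4·t_tx to clear all hops; remaining 188 packets each add one t_tx.
Total = (4+189-1)·t_tx + 4·t_prop = 192·0.177778 + 4·0.093 = 34.51 ms.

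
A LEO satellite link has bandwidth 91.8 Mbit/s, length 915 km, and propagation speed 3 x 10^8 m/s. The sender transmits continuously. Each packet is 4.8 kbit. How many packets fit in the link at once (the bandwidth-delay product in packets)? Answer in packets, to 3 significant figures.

58.3 packets

Propagation delay = 915000 / 300000000 = 0.00305 s.
BDP = R × t_prop = 91800000 × 0.00305 = 279990 bits.
In packets of 4800 bits: 58.3 packets.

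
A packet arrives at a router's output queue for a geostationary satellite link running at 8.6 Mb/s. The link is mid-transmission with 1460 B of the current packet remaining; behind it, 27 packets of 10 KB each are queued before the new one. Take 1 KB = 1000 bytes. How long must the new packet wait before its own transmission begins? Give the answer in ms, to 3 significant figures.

253 ms

Each queued packet: L/R = 80000/8600000 = 9.30233 ms.
27 queued → 251.163 ms.
Plus remaining 11680 bits of current packet: 1.35814 ms.
Queuing delay = 253 ms.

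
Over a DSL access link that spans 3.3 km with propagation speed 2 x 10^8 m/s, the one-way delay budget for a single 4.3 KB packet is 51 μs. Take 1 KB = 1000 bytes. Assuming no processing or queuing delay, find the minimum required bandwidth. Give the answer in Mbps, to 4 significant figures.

997.1 Mbps

L = 34400 bits.
Propagation delay = 3300 / 200000000 = 16.5 μs.
Transmission budget = 51 − 16.5 = 34.5 μs.
R ≥ L / t_tx = 34400 bits / 3.45e-05 s = 997.1 Mbps.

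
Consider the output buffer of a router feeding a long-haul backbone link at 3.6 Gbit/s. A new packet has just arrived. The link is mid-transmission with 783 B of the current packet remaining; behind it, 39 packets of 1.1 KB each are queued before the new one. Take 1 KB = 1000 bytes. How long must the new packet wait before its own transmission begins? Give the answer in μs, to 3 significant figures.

97.1 μs

Each queued packet: L/R = 8800/3600000000 = 2.44444 μs.
39 queued → 95.3333 μs.
Plus remaining 6264 bits of current packet: 1.74 μs.
Queuing delay = 97.1 μs.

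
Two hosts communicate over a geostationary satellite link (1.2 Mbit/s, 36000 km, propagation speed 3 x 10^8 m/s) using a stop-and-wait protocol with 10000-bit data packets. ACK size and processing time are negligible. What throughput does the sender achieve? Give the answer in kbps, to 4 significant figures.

t_tx = L/R = 10000/1200000 = 0.00833333 s.
t_prop = 36000000/300000000 = 0.12 s; RTT = 0.24 s.
Cycle = t_tx + RTT = 0.248333 s.
Throughput = L / cycle = 10000 / 0.248333 = 40.27 kbps.

40.27 kbps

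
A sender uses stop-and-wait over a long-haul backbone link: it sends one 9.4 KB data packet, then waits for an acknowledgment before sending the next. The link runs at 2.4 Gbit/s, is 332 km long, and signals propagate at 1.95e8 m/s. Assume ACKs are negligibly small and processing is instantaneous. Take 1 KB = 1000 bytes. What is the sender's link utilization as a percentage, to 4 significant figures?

t_tx = L/R = 75200/2400000000 = 3.13333e-05 s.
t_prop = 332000/195000000 = 0.00170256 s; RTT = 0.00340513 s.
Cycle = t_tx + RTT = 0.00343646 s.
Utilization = t_tx / cycle = 3.13333e-05/0.00343646 = 0.9118 %.

0.9118 %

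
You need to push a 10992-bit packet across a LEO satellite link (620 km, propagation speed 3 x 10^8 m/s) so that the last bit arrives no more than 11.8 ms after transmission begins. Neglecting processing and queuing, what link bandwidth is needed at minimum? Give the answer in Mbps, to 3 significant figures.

Propagation delay = 620000 / 300000000 = 2.06667 ms.
Transmission budget = 11.8 − 2.06667 = 9.73333 ms.
R ≥ L / t_tx = 10992 bits / 0.00973333 s = 1.13 Mbps.

1.13 Mbps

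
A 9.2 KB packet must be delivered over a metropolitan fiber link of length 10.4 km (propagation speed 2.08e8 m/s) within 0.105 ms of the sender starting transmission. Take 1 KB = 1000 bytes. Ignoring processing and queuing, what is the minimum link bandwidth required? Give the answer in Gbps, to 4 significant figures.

L = 73600 bits.
Propagation delay = 10400 / 208000000 = 0.05 ms.
Transmission budget = 0.105 − 0.05 = 0.055 ms.
R ≥ L / t_tx = 73600 bits / 5.5e-05 s = 1.338 Gbps.

1.338 Gbps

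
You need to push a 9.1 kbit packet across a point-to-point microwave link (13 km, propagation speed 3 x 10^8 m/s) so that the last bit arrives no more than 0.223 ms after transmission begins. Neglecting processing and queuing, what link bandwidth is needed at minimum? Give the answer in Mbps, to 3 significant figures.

Propagation delay = 13000 / 300000000 = 0.0433333 ms.
Transmission budget = 0.223 − 0.0433333 = 0.179667 ms.
R ≥ L / t_tx = 9100 bits / 0.000179667 s = 50.6 Mbps.

50.6 Mbps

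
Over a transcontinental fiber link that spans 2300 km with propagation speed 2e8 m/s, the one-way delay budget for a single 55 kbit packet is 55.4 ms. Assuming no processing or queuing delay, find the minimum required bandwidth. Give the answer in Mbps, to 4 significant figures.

1.253 Mbps

Propagation delay = 2300000 / 200000000 = 11.5 ms.
Transmission budget = 55.4 − 11.5 = 43.9 ms.
R ≥ L / t_tx = 55000 bits / 0.0439 s = 1.253 Mbps.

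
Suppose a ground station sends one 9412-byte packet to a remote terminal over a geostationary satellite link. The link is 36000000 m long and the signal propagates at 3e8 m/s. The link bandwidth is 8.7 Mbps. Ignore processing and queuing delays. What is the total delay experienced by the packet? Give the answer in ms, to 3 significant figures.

129 ms

L = 9412 × 8 = 75296 bits.
Transmission delay = L/R = 75296 / 8700000 = 8.65471 ms.
Propagation delay = d/s = 36000000 m / 300000000 m/s = 120 ms.
Total = 129 ms.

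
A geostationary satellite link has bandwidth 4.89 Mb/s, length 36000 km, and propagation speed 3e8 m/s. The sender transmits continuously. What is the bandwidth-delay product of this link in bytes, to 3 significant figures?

73400 bytes

Propagation delay = 36000000 / 300000000 = 0.12 s.
BDP = R × t_prop = 4890000 × 0.12 = 586800 bits.
In bytes: 586800/8 = 73400 bytes.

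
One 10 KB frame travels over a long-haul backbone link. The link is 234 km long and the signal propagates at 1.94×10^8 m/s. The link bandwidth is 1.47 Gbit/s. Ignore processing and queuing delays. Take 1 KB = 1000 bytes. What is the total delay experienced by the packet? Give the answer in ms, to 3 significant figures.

L = 80000 bits.
Transmission delay = L/R = 80000 / 1470000000 = 0.0544218 ms.
Propagation delay = d/s = 234000 m / 194000000 m/s = 1.20619 ms.
Total = 1.26 ms.

1.26 ms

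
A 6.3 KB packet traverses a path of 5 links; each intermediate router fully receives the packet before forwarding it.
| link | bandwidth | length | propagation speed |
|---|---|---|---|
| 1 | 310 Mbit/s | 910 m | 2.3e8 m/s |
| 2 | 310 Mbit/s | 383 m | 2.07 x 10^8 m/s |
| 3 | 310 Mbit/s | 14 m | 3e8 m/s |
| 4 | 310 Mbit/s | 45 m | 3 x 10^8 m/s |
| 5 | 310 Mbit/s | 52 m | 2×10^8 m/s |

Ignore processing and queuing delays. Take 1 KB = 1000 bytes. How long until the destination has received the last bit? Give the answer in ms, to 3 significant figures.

0.819 ms

L = 50400 bits.
Transmission delay per hop = L/R = 50400/310000000 = 0.162581 ms; 5 hops → 0.812903 ms.
Propagation delays (d/s per hop): 0.00395652, 0.00185024, 4.66667e-05, 0.00015, 0.00026 ms; sum = 0.00626343 ms.
End-to-end = 0.819 ms.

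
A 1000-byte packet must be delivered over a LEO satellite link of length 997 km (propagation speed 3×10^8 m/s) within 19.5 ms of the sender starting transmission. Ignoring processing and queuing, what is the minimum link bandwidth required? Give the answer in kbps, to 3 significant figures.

L = 8000 bits.
Propagation delay = 997000 / 300000000 = 3.32333 ms.
Transmission budget = 19.5 − 3.32333 = 16.1767 ms.
R ≥ L / t_tx = 8000 bits / 0.0161767 s = 495 kbps.

495 kbps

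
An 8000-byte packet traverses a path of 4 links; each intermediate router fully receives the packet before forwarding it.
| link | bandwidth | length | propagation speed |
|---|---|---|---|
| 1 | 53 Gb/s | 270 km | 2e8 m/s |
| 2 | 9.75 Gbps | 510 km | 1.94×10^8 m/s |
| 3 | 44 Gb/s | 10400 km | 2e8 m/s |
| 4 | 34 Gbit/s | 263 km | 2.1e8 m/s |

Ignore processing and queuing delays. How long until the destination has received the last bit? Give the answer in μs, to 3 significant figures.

L = 8000 × 8 = 64000 bits.
Transmission delays (L/R per hop): 1.20755, 6.5641, 1.45455, 1.88235 μs; sum = 11.1085 μs.
Propagation delays (d/s per hop): 1350, 2628.87, 52000, 1252.38 μs; sum = 57231.2 μs.
End-to-end = 57200 μs.

57200 μs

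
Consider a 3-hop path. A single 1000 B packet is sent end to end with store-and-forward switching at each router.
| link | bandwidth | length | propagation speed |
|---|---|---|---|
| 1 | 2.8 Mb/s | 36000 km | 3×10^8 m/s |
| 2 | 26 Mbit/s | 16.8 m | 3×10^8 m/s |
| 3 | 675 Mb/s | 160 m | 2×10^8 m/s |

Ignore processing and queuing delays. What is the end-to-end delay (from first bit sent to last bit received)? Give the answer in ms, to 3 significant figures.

123 ms

L = 1000 × 8 = 8000 bits.
Transmission delays (L/R per hop): 2.85714, 0.307692, 0.0118519 ms; sum = 3.17669 ms.
Propagation delays (d/s per hop): 120, 5.6e-05, 0.0008 ms; sum = 120.001 ms.
End-to-end = 123 ms.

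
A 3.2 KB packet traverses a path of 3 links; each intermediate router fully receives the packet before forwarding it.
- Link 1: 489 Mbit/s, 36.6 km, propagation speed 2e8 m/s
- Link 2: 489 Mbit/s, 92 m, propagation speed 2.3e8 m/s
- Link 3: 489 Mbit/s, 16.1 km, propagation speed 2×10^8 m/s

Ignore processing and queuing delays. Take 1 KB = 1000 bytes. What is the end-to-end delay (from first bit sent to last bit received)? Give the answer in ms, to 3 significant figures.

L = 25600 bits.
Transmission delay per hop = L/R = 25600/489000000 = 0.0523517 ms; 3 hops → 0.157055 ms.
Propagation delays (d/s per hop): 0.183, 0.0004, 0.0805 ms; sum = 0.2639 ms.
End-to-end = 0.421 ms.

0.421 ms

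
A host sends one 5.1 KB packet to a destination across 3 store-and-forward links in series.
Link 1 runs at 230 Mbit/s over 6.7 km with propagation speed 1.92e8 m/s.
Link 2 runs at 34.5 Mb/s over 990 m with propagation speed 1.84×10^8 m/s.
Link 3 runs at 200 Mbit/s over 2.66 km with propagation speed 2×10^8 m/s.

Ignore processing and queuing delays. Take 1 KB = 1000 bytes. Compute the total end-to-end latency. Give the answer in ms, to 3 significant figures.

L = 40800 bits.
Transmission delays (L/R per hop): 0.177391, 1.18261, 0.204 ms; sum = 1.564 ms.
Propagation delays (d/s per hop): 0.0348958, 0.00538043, 0.0133 ms; sum = 0.0535763 ms.
End-to-end = 1.62 ms.

1.62 ms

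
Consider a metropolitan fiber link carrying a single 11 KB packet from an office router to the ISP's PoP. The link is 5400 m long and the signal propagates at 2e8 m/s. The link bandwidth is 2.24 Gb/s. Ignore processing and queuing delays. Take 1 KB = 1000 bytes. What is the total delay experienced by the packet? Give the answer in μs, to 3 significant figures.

L = 88000 bits.
Transmission delay = L/R = 88000 / 2240000000 = 39.2857 μs.
Propagation delay = d/s = 5400 m / 200000000 m/s = 27 μs.
Total = 66.3 μs.

66.3 μs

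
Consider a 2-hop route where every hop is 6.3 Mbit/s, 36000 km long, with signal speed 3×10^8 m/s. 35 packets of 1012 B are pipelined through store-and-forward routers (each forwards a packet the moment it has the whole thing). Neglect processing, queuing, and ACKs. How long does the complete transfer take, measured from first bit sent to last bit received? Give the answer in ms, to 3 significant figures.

Per-hop transmission t_tx = L/R = 8096/6300000 = 1.28508 ms.
Per-hop propagation t_prop = 36000000/300000000 = 120 ms.
Pipeline fill: first packet needs 2·t_tx to clear all hops; remaining 34 packets each add one t_tx.
Total = (2+35-1)·t_tx + 2·t_prop = 36·1.28508 + 2·120 = 286 ms.

286 ms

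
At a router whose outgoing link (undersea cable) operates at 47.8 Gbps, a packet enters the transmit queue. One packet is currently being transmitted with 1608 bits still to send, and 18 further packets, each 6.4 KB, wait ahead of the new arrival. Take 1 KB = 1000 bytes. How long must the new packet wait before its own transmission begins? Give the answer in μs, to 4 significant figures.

Each queued packet: L/R = 51200/47800000000 = 1.07113 μs.
18 queued → 19.2803 μs.
Plus remaining 1608 bits of current packet: 0.0336402 μs.
Queuing delay = 19.31 μs.

19.31 μs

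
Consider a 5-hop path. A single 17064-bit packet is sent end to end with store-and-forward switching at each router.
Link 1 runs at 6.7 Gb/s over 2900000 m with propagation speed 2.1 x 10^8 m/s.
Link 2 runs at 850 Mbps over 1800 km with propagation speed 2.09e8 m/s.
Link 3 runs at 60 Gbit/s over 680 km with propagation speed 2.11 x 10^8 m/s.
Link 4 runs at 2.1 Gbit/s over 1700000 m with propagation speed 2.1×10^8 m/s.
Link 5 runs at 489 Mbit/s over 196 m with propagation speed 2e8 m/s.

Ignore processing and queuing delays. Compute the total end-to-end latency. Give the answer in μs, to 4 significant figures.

33810 μs

Transmission delays (L/R per hop): 2.54687, 20.0753, 0.2844, 8.12571, 34.8957 μs; sum = 65.928 μs.
Propagation delays (d/s per hop): 13809.5, 8612.44, 3222.75, 8095.24, 0.98 μs; sum = 33740.9 μs.
End-to-end = 33810 μs.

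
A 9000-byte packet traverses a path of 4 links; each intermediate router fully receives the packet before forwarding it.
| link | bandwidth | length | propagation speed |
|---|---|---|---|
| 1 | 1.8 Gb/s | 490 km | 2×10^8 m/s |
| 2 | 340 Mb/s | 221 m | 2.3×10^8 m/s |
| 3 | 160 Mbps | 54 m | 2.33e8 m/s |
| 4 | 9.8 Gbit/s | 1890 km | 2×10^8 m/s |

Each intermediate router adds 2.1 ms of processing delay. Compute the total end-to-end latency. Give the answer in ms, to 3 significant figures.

18.9 ms

L = 9000 × 8 = 72000 bits.
Transmission delays (L/R per hop): 0.04, 0.211765, 0.45, 0.00734694 ms; sum = 0.709112 ms.
Propagation delays (d/s per hop): 2.45, 0.00096087, 0.00023176, 9.45 ms; sum = 11.9012 ms.
Processing at 3 router(s): 3 × 2.1 ms = 6.3 ms.
End-to-end = 18.9 ms.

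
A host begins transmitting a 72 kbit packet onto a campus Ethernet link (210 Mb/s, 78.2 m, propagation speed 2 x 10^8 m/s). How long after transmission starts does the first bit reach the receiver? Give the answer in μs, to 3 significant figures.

First bit experiences only propagation delay: d/s = 78.2/200000000 = 0.391 μs.

0.391 μs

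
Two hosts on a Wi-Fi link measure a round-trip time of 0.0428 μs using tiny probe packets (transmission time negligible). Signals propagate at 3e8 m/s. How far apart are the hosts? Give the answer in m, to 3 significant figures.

One-way propagation = RTT/2 = 0.0214 μs.
d = s × t = 300000000 × 2.14e-08 = 6.42 m.

6.42 m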